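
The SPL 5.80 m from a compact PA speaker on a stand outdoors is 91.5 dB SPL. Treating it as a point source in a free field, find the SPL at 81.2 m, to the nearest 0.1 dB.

68.6 dB SPL

Free-field point source: level drops by 20·log₁₀ of the distance ratio.
ΔL = −20·log₁₀(81.2/5.80) = -22.92 dB, so L₂ = 91.5 + (-22.92) = 68.6 dB SPL.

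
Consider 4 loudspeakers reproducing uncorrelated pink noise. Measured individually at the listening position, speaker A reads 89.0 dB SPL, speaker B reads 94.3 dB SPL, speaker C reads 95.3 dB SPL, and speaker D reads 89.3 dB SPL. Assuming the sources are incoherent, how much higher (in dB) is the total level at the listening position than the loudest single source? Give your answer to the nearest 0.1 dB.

Add the sources as powers (linear), then convert back to dB:
L_total = 10·log₁₀(10^(89.0/10) + 10^(94.3/10) + 10^(95.3/10) + 10^(89.3/10)) = 98.88 dB SPL.
Excess over the loudest (95.3 dB): 98.88 − 95.3 = 3.6 dB.

3.6 dB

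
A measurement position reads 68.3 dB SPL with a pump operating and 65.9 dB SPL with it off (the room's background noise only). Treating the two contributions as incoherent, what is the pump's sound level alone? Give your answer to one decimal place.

64.6 dB SPL

Remove the background by subtracting linear intensities:
L_src = 10·log₁₀(10^(68.3/10) − 10^(65.9/10)) = 10·log₁₀(2870000) = 64.6 dB SPL.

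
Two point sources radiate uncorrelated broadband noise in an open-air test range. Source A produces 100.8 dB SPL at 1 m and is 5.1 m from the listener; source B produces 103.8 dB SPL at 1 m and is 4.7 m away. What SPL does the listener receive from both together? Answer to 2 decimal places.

91.90 dB SPL

At the listener: L_A = 100.8 − 20·log₁₀(5.1) = 86.649 dB; L_B = 103.8 − 20·log₁₀(4.7) = 90.358 dB.
Combined: 10·log₁₀(10^(86.649/10)+10^(90.358/10)) = 91.90 dB SPL.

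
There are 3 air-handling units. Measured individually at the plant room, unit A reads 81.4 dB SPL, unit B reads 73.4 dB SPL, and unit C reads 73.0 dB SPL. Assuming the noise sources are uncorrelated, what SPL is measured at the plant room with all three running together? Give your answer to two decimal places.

Add the sources as powers (linear), then convert back to dB:
L_total = 10·log₁₀(10^(81.4/10) + 10^(73.4/10) + 10^(73.0/10)) = 10·log₁₀(179900000) = 82.55 dB SPL.

82.55 dB SPL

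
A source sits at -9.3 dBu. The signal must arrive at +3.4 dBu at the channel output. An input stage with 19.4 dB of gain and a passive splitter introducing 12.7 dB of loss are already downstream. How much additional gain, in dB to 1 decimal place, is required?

The required make-up gain is the shortfall in the dB sum.
G = +3.4 − (-9.3) − 19.4 + 12.7 = 6.0 dB.

6.0 dB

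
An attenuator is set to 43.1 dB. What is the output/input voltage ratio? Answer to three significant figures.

Voltage ratio = 10^(dB/20).
10^(-43.1/20) = 10^(-2.155) = 0.00700.

0.00700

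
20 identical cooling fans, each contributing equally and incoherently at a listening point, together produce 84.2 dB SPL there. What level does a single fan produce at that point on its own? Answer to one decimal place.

71.2 dB SPL

20 equal incoherent sources add 10·log₁₀(20) = 13.01 dB over one source.
L_one = 84.2 − 13.01 = 71.2 dB SPL.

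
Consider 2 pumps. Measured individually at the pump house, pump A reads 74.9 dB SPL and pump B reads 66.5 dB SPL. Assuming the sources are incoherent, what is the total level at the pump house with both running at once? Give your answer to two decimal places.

Add the sources as powers (linear), then convert back to dB:
L_total = 10·log₁₀(10^(74.9/10) + 10^(66.5/10)) = 10·log₁₀(35370000) = 75.49 dB SPL.

75.49 dB SPL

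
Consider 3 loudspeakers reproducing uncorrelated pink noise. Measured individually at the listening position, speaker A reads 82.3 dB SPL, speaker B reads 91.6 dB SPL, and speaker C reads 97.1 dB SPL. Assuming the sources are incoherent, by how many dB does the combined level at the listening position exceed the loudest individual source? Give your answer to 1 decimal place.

Incoherent sources sum as intensities:
L_total = 10·log₁₀(10^(82.3/10) + 10^(91.6/10) + 10^(97.1/10)) = 98.29 dB SPL.
Excess over the loudest (97.1 dB): 98.29 − 97.1 = 1.2 dB.

1.2 dB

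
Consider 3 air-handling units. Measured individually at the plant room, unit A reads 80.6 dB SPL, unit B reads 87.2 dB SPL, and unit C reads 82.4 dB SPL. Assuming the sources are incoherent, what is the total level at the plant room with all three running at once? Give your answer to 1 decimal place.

Uncorrelated sources add in intensity (power), not in dB.
L_total = 10·log₁₀(10^(80.6/10) + 10^(87.2/10) + 10^(82.4/10)) = 10·log₁₀(813400000) = 89.1 dB SPL.

89.1 dB SPL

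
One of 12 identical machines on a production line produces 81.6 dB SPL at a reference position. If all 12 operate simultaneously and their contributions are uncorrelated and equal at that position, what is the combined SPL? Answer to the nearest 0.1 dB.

12 equal incoherent sources raise the level by 10·log₁₀(12) = 10.79 dB.
L_total = 81.6 + 10.79 = 92.4 dB SPL.

92.4 dB SPL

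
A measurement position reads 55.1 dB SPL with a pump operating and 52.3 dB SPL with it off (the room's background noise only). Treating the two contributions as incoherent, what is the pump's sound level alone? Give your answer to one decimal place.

Background correction is a power subtraction:
L_src = 10·log₁₀(10^(55.1/10) − 10^(52.3/10)) = 10·log₁₀(153800) = 51.9 dB SPL.

51.9 dB SPL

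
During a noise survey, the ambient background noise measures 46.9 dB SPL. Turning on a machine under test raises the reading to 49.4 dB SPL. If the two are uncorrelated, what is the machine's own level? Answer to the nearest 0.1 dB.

45.8 dB SPL

Subtract intensities: L_src = 10·log₁₀(10^(L_total/10) − 10^(L_bg/10)).
L_src = 10·log₁₀(10^(49.4/10) − 10^(46.9/10)) = 10·log₁₀(38120) = 45.8 dB SPL.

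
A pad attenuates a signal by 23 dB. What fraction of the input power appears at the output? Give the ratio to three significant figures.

0.00501

Power ratio = 10^(dB/10).
10^(-23/10) = 10^(-2.300) = 0.00501.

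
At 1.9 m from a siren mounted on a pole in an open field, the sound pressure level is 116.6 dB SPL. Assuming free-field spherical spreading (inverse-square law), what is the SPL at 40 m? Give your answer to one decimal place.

For a point source in a free field, ΔL = −20·log₁₀(d₂/d₁).
ΔL = −20·log₁₀(40/1.9) = -26.47 dB, so L₂ = 116.6 + (-26.47) = 90.1 dB SPL.

90.1 dB SPL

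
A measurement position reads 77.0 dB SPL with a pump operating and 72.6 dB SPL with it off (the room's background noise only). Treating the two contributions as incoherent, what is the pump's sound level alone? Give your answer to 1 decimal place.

75.0 dB SPL

Remove the background by subtracting linear intensities:
L_src = 10·log₁₀(10^(77.0/10) − 10^(72.6/10)) = 10·log₁₀(31920000) = 75.0 dB SPL.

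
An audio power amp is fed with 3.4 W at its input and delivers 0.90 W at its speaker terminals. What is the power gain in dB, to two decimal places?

-5.77 dB

Power is a power quantity, so gain = 10·log₁₀(P_out/P_in).
10·log₁₀(0.90/3.4) = 10·log₁₀(0.2647) = -5.77 dB.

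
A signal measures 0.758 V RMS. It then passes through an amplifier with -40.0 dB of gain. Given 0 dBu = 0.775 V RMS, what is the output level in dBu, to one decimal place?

-40.2 dBu

Input level: 20·log₁₀(0.758/0.775) = -0.19 dBu.
Output: -0.19 − 40.0 = -40.2 dBu.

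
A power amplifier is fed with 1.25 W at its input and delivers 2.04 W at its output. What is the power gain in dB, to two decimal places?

Power ratio → dB uses the 10·log₁₀ form:
10·log₁₀(2.04/1.25) = 10·log₁₀(1.632) = 2.13 dB.

2.13 dB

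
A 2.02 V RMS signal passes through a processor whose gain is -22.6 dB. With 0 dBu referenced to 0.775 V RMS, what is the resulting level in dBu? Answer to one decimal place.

-14.3 dBu

Input level: 20·log₁₀(2.02/0.775) = 8.32 dBu.
Output: 8.32 − 22.6 = -14.3 dBu.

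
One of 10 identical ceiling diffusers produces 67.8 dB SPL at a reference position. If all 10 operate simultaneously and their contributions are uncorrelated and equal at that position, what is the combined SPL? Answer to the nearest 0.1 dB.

10 equal incoherent sources raise the level by 10·log₁₀(10) = 10.00 dB.
L_total = 67.8 + 10.00 = 77.8 dB SPL.

77.8 dB SPL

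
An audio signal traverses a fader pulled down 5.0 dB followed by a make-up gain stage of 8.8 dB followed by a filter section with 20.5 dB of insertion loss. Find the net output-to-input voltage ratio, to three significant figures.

0.146

Net gain = (−5.0) + 8.8 + (−20.5) = -16.7 dB.
Voltage ratio = 10^(-16.7/20) = 0.146.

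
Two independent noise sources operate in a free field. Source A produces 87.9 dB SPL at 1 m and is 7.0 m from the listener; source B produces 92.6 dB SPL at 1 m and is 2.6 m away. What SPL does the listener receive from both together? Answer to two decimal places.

84.50 dB SPL

At the listener: L_A = 87.9 − 20·log₁₀(7.0) = 70.998 dB; L_B = 92.6 − 20·log₁₀(2.6) = 84.301 dB.
Combined: 10·log₁₀(10^(70.998/10)+10^(84.301/10)) = 84.50 dB SPL.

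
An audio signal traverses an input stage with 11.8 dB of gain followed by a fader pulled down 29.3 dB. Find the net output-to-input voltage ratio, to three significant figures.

0.133

Net gain = 11.8 + (−29.3) = -17.5 dB.
Voltage ratio = 10^(-17.5/20) = 0.133.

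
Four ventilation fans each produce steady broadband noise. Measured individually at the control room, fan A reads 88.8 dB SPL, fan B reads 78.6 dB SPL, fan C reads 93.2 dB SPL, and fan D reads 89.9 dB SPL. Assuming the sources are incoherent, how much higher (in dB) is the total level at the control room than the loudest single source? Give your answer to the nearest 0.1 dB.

2.7 dB

Uncorrelated sources add in intensity (power), not in dB.
L_total = 10·log₁₀(10^(88.8/10) + 10^(78.6/10) + 10^(93.2/10) + 10^(89.9/10)) = 95.91 dB SPL.
Excess over the loudest (93.2 dB): 95.91 − 93.2 = 2.7 dB.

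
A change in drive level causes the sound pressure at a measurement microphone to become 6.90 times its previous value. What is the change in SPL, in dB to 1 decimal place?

SPL change from a pressure ratio uses the 20·log₁₀ form:
20·log₁₀(6.90) = 16.8 dB.

16.8 dB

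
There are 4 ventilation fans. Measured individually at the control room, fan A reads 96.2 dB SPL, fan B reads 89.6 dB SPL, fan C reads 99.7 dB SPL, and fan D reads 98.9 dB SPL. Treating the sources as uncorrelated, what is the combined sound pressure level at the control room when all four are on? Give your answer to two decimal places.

103.46 dB SPL

Uncorrelated sources add in intensity (power), not in dB.
L_total = 10·log₁₀(10^(96.2/10) + 10^(89.6/10) + 10^(99.7/10) + 10^(98.9/10)) = 10·log₁₀(22176000000) = 103.46 dB SPL.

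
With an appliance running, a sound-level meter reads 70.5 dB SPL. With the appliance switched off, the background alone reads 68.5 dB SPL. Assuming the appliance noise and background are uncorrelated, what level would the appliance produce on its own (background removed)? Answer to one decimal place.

Subtract intensities: L_src = 10·log₁₀(10^(L_total/10) − 10^(L_bg/10)).
L_src = 10·log₁₀(10^(70.5/10) − 10^(68.5/10)) = 10·log₁₀(4141000) = 66.2 dB SPL.

66.2 dB SPL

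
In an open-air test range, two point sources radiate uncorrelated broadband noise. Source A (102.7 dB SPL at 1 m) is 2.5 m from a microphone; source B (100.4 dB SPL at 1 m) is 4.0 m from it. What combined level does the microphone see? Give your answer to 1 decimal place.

At the listener: L_A = 102.7 − 20·log₁₀(2.5) = 94.74 dB; L_B = 100.4 − 20·log₁₀(4.0) = 88.36 dB.
Combined: 10·log₁₀(10^(94.74/10)+10^(88.36/10)) = 95.6 dB SPL.

95.6 dB SPL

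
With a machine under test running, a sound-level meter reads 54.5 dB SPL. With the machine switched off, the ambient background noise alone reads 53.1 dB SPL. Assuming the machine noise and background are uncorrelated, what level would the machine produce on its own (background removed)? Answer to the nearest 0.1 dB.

Background correction is a power subtraction:
L_src = 10·log₁₀(10^(54.5/10) − 10^(53.1/10)) = 10·log₁₀(77660) = 48.9 dB SPL.

48.9 dB SPL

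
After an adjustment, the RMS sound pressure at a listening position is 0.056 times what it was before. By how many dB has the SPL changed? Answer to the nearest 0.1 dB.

-25.0 dB

Sound pressure is an amplitude quantity: ΔL = 20·log₁₀(p₂/p₁).
20·log₁₀(0.056) = -25.0 dB.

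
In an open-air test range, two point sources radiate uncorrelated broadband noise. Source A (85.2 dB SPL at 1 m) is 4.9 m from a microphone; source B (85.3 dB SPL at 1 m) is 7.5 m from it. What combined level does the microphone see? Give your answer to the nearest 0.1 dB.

73.0 dB SPL

At the listener: L_A = 85.2 − 20·log₁₀(4.9) = 71.40 dB; L_B = 85.3 − 20·log₁₀(7.5) = 67.80 dB.
Combined: 10·log₁₀(10^(71.40/10)+10^(67.80/10)) = 73.0 dB SPL.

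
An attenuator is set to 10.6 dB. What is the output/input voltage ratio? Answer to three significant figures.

0.295

Voltage ratio = 10^(dB/20).
10^(-10.6/20) = 10^(-0.5300) = 0.295.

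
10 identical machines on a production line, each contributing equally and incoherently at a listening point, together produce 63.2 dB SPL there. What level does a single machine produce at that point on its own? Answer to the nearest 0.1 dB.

10 equal incoherent sources add 10·log₁₀(10) = 10.00 dB over one source.
L_one = 63.2 − 10.00 = 53.2 dB SPL.

53.2 dB SPL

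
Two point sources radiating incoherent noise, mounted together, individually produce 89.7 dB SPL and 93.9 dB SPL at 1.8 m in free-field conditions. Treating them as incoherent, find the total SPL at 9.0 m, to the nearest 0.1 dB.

Combined at 1.8 m: 10·log₁₀(10^(89.7/10)+10^(93.9/10)) = 95.30 dB SPL.
Then apply −20·log₁₀(9.0/1.8) = -13.98 dB → 81.3 dB SPL.

81.3 dB SPL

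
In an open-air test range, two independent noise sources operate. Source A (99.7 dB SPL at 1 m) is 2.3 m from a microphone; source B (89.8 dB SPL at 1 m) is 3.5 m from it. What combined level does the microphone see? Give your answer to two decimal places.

At the listener: L_A = 99.7 − 20·log₁₀(2.3) = 92.465 dB; L_B = 89.8 − 20·log₁₀(3.5) = 78.919 dB.
Combined: 10·log₁₀(10^(92.465/10)+10^(78.919/10)) = 92.65 dB SPL.

92.65 dB SPL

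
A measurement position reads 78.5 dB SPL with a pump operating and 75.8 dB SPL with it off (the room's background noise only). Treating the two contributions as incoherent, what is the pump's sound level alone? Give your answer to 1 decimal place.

75.2 dB SPL

Remove the background by subtracting linear intensities:
L_src = 10·log₁₀(10^(78.5/10) − 10^(75.8/10)) = 10·log₁₀(32780000) = 75.2 dB SPL.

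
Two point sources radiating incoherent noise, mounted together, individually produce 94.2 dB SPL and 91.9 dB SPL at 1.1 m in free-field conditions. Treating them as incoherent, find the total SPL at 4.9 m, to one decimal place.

83.2 dB SPL

Combined at 1.1 m: 10·log₁₀(10^(94.2/10)+10^(91.9/10)) = 96.21 dB SPL.
Then apply −20·log₁₀(4.9/1.1) = -12.98 dB → 83.2 dB SPL.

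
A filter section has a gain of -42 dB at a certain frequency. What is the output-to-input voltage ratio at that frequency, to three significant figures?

Voltage ratio = 10^(dB/20).
10^(-42/20) = 10^(-2.100) = 0.00794.

0.00794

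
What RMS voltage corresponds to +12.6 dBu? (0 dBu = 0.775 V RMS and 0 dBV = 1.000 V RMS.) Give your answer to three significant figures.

3.31 V

V = 0.775 V × 10^(+12.6/20).
= 0.775 × 4.266 = 3.31 V.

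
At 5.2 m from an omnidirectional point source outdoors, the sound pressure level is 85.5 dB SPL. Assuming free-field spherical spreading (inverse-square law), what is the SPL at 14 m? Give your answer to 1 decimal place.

76.9 dB SPL

For a point source in a free field, ΔL = −20·log₁₀(d₂/d₁).
ΔL = −20·log₁₀(14/5.2) = -8.60 dB, so L₂ = 85.5 + (-8.60) = 76.9 dB SPL.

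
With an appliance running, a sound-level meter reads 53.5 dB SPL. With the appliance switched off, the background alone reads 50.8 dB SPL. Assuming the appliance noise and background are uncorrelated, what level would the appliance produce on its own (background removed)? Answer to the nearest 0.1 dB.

Subtract intensities: L_src = 10·log₁₀(10^(L_total/10) − 10^(L_bg/10)).
L_src = 10·log₁₀(10^(53.5/10) − 10^(50.8/10)) = 10·log₁₀(103600) = 50.2 dB SPL.

50.2 dB SPL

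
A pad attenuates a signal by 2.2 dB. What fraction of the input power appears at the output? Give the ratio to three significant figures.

0.603

Power ratio = 10^(dB/10).
10^(-2.2/10) = 10^(-0.2200) = 0.603.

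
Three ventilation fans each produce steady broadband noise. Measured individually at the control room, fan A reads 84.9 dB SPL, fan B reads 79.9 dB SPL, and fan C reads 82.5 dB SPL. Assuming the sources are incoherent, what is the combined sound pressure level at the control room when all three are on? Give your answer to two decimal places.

Uncorrelated sources add in intensity (power), not in dB.
L_total = 10·log₁₀(10^(84.9/10) + 10^(79.9/10) + 10^(82.5/10)) = 10·log₁₀(584600000) = 87.67 dB SPL.

87.67 dB SPL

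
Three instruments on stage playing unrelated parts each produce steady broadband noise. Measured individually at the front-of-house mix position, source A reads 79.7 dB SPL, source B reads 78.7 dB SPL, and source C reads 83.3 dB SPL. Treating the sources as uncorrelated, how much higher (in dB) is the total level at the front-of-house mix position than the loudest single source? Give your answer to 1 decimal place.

2.5 dB

Uncorrelated sources add in intensity (power), not in dB.
L_total = 10·log₁₀(10^(79.7/10) + 10^(78.7/10) + 10^(83.3/10)) = 85.81 dB SPL.
Excess over the loudest (83.3 dB): 85.81 − 83.3 = 2.5 dB.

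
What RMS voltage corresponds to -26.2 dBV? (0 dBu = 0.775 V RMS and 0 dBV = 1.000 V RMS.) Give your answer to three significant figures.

0.0490 V

V = 1.000 V × 10^(-26.2/20).
= 1.000 × 0.04898 = 0.0490 V.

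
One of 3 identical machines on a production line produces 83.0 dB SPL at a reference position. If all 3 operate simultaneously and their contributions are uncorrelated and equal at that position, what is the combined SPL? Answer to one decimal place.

87.8 dB SPL

3 equal incoherent sources raise the level by 10·log₁₀(3) = 4.77 dB.
L_total = 83.0 + 4.77 = 87.8 dB SPL.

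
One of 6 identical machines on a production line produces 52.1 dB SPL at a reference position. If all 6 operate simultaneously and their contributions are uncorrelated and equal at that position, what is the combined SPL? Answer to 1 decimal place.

6 equal incoherent sources raise the level by 10·log₁₀(6) = 7.78 dB.
L_total = 52.1 + 7.78 = 59.9 dB SPL.

59.9 dB SPL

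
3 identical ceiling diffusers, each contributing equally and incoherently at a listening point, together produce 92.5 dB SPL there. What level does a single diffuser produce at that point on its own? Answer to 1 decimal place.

87.7 dB SPL

3 equal incoherent sources add 10·log₁₀(3) = 4.77 dB over one source.
L_one = 92.5 − 4.77 = 87.7 dB SPL.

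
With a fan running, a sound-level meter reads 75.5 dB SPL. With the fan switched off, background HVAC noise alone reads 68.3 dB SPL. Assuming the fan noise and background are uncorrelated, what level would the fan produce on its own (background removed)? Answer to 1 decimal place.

74.6 dB SPL

Background correction is a power subtraction:
L_src = 10·log₁₀(10^(75.5/10) − 10^(68.3/10)) = 10·log₁₀(28720000) = 74.6 dB SPL.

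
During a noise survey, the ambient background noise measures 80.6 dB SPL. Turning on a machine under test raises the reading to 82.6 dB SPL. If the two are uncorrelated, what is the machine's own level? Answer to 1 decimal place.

Subtract intensities: L_src = 10·log₁₀(10^(L_total/10) − 10^(L_bg/10)).
L_src = 10·log₁₀(10^(82.6/10) − 10^(80.6/10)) = 10·log₁₀(67150000) = 78.3 dB SPL.

78.3 dB SPL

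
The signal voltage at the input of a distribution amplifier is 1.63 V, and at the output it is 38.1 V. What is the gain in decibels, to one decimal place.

Voltage ratio → dB uses the 20·log₁₀ form:
20·log₁₀(38.1/1.63) = 20·log₁₀(23.37) = 27.4 dB.

27.4 dB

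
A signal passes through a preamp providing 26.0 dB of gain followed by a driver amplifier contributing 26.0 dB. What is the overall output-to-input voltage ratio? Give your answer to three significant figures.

398

Net gain = 26.0 + 26.0 = 52.0 dB.
Voltage ratio = 10^(52.0/20) = 398.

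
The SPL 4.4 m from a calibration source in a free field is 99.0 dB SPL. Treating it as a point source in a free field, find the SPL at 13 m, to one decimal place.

89.6 dB SPL

For a point source in a free field, ΔL = −20·log₁₀(d₂/d₁).
ΔL = −20·log₁₀(13/4.4) = -9.41 dB, so L₂ = 99.0 + (-9.41) = 89.6 dB SPL.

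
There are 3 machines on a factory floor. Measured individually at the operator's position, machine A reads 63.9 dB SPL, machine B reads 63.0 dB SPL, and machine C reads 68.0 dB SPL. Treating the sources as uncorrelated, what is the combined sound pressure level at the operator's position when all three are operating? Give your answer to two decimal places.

Incoherent sources sum as intensities:
L_total = 10·log₁₀(10^(63.9/10) + 10^(63.0/10) + 10^(68.0/10)) = 10·log₁₀(10760000) = 70.32 dB SPL.

70.32 dB SPL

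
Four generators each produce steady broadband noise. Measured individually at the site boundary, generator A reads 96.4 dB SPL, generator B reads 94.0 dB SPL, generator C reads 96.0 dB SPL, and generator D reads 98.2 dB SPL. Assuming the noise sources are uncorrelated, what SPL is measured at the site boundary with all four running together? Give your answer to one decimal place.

Add the sources as powers (linear), then convert back to dB:
L_total = 10·log₁₀(10^(96.4/10) + 10^(94.0/10) + 10^(96.0/10) + 10^(98.2/10)) = 10·log₁₀(17465000000) = 102.4 dB SPL.

102.4 dB SPL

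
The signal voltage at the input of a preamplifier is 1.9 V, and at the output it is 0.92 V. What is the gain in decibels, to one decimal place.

Voltage ratio → dB uses the 20·log₁₀ form:
20·log₁₀(0.92/1.9) = 20·log₁₀(0.4842) = -6.3 dB.

-6.3 dB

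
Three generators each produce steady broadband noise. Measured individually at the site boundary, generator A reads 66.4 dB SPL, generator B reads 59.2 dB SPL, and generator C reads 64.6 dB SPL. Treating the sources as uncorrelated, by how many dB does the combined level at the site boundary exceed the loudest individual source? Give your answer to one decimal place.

Incoherent sources sum as intensities:
L_total = 10·log₁₀(10^(66.4/10) + 10^(59.2/10) + 10^(64.6/10)) = 69.07 dB SPL.
Excess over the loudest (66.4 dB): 69.07 − 66.4 = 2.7 dB.

2.7 dB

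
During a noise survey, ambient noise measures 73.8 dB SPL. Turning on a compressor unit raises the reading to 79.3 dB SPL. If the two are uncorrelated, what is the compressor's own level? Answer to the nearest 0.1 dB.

Subtract intensities: L_src = 10·log₁₀(10^(L_total/10) − 10^(L_bg/10)).
L_src = 10·log₁₀(10^(79.3/10) − 10^(73.8/10)) = 10·log₁₀(61130000) = 77.9 dB SPL.

77.9 dB SPL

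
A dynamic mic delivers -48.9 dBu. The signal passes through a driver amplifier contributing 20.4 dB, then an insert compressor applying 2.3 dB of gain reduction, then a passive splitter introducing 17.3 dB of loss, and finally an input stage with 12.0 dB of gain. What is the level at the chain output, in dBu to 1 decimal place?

-36.1 dBu

Gain stages sum in dB:
-48.9 + 20.4 − 2.3 − 17.3 + 12.0 = -36.1 dBu.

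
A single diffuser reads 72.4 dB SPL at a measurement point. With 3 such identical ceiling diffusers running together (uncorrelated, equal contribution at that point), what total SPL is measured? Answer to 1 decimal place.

3 equal incoherent sources raise the level by 10·log₁₀(3) = 4.77 dB.
L_total = 72.4 + 4.77 = 77.2 dB SPL.

77.2 dB SPL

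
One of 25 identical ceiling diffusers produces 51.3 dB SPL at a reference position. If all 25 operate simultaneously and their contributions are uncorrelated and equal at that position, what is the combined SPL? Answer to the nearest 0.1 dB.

65.3 dB SPL

25 equal incoherent sources raise the level by 10·log₁₀(25) = 13.98 dB.
L_total = 51.3 + 13.98 = 65.3 dB SPL.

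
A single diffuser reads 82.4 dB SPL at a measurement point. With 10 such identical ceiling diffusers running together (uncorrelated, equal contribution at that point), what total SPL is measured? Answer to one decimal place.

10 equal incoherent sources raise the level by 10·log₁₀(10) = 10.00 dB.
L_total = 82.4 + 10.00 = 92.4 dB SPL.

92.4 dB SPL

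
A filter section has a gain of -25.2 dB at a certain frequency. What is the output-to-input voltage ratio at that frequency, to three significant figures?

Voltage ratio = 10^(dB/20).
10^(-25.2/20) = 10^(-1.260) = 0.0550.

0.0550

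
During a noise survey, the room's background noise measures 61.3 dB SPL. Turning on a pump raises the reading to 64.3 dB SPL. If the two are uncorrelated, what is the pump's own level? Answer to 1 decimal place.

Remove the background by subtracting linear intensities:
L_src = 10·log₁₀(10^(64.3/10) − 10^(61.3/10)) = 10·log₁₀(1343000) = 61.3 dB SPL.

61.3 dB SPL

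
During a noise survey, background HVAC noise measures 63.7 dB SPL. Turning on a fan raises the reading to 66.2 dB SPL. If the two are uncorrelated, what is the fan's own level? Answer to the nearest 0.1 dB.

Background correction is a power subtraction:
L_src = 10·log₁₀(10^(66.2/10) − 10^(63.7/10)) = 10·log₁₀(1824000) = 62.6 dB SPL.

62.6 dB SPL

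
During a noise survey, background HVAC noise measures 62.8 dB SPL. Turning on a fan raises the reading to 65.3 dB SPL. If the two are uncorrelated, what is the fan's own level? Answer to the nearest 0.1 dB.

61.7 dB SPL

Subtract intensities: L_src = 10·log₁₀(10^(L_total/10) − 10^(L_bg/10)).
L_src = 10·log₁₀(10^(65.3/10) − 10^(62.8/10)) = 10·log₁₀(1483000) = 61.7 dB SPL.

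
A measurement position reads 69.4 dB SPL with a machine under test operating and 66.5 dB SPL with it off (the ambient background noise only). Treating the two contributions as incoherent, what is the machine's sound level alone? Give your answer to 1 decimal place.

Subtract intensities: L_src = 10·log₁₀(10^(L_total/10) − 10^(L_bg/10)).
L_src = 10·log₁₀(10^(69.4/10) − 10^(66.5/10)) = 10·log₁₀(4243000) = 66.3 dB SPL.

66.3 dB SPL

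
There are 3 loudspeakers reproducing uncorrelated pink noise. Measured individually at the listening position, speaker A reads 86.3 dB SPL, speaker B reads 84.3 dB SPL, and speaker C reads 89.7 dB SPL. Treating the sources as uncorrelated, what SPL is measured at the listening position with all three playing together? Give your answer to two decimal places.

Uncorrelated sources add in intensity (power), not in dB.
L_total = 10·log₁₀(10^(86.3/10) + 10^(84.3/10) + 10^(89.7/10)) = 10·log₁₀(1629000000) = 92.12 dB SPL.

92.12 dB SPL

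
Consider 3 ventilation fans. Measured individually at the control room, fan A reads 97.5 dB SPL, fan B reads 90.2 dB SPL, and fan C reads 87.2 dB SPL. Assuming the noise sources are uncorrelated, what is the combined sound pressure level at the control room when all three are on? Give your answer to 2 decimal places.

Incoherent sources sum as intensities:
L_total = 10·log₁₀(10^(97.5/10) + 10^(90.2/10) + 10^(87.2/10)) = 10·log₁₀(7195000000) = 98.57 dB SPL.

98.57 dB SPL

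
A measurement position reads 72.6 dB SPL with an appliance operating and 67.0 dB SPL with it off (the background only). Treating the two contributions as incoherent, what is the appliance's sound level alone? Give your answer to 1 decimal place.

71.2 dB SPL

Remove the background by subtracting linear intensities:
L_src = 10·log₁₀(10^(72.6/10) − 10^(67.0/10)) = 10·log₁₀(13190000) = 71.2 dB SPL.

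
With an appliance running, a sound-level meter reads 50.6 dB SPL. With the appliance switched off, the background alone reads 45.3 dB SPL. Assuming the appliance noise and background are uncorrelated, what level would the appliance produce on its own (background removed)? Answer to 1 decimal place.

Remove the background by subtracting linear intensities:
L_src = 10·log₁₀(10^(50.6/10) − 10^(45.3/10)) = 10·log₁₀(80930) = 49.1 dB SPL.

49.1 dB SPL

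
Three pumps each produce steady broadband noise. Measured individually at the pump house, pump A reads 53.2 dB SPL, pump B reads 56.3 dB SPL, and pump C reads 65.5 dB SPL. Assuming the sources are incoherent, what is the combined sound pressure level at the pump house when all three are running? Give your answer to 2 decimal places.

66.22 dB SPL

Incoherent sources sum as intensities:
L_total = 10·log₁₀(10^(53.2/10) + 10^(56.3/10) + 10^(65.5/10)) = 10·log₁₀(4184000) = 66.22 dB SPL.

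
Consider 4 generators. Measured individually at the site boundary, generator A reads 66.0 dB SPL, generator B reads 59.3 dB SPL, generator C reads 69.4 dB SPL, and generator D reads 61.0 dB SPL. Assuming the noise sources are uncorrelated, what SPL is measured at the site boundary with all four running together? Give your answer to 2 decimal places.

Uncorrelated sources add in intensity (power), not in dB.
L_total = 10·log₁₀(10^(66.0/10) + 10^(59.3/10) + 10^(69.4/10) + 10^(61.0/10)) = 10·log₁₀(14800000) = 71.70 dB SPL.

71.70 dB SPL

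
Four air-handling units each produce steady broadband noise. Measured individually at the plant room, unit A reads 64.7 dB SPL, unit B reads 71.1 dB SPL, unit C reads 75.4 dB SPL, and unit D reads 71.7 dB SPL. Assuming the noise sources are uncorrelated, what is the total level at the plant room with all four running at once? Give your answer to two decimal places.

78.15 dB SPL

Uncorrelated sources add in intensity (power), not in dB.
L_total = 10·log₁₀(10^(64.7/10) + 10^(71.1/10) + 10^(75.4/10) + 10^(71.7/10)) = 10·log₁₀(65300000) = 78.15 dB SPL.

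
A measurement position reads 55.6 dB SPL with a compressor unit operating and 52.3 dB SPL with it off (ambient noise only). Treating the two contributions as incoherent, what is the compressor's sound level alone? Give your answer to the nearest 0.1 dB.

Remove the background by subtracting linear intensities:
L_src = 10·log₁₀(10^(55.6/10) − 10^(52.3/10)) = 10·log₁₀(193300) = 52.9 dB SPL.

52.9 dB SPL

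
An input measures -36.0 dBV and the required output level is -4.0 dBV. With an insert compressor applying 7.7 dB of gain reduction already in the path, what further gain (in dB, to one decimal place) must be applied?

The required make-up gain is the shortfall in the dB sum.
G = -4.0 − (-36.0) + 7.7 = 39.7 dB.

39.7 dB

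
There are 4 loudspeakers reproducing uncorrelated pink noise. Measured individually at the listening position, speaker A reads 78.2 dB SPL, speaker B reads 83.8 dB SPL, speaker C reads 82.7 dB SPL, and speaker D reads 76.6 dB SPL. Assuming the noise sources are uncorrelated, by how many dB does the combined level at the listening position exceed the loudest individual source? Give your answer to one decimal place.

3.5 dB

Incoherent sources sum as intensities:
L_total = 10·log₁₀(10^(78.2/10) + 10^(83.8/10) + 10^(82.7/10) + 10^(76.6/10)) = 87.31 dB SPL.
Excess over the loudest (83.8 dB): 87.31 − 83.8 = 3.5 dB.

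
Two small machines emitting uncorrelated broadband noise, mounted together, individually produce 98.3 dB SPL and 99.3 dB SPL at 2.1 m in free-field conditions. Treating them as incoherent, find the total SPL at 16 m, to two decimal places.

Combined at 2.1 m: 10·log₁₀(10^(98.3/10)+10^(99.3/10)) = 101.839 dB SPL.
Then apply −20·log₁₀(16/2.1) = -17.638 dB → 84.20 dB SPL.

84.20 dB SPL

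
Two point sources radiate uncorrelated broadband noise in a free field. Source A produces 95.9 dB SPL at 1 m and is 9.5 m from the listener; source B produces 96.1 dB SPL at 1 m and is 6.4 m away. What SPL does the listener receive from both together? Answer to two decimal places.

81.54 dB SPL

At the listener: L_A = 95.9 − 20·log₁₀(9.5) = 76.346 dB; L_B = 96.1 − 20·log₁₀(6.4) = 79.976 dB.
Combined: 10·log₁₀(10^(76.346/10)+10^(79.976/10)) = 81.54 dB SPL.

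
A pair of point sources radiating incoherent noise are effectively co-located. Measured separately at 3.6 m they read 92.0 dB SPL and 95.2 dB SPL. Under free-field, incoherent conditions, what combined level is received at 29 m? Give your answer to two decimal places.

Combined at 3.6 m: 10·log₁₀(10^(92.0/10)+10^(95.2/10)) = 96.899 dB SPL.
Then apply −20·log₁₀(29/3.6) = -18.122 dB → 78.78 dB SPL.

78.78 dB SPL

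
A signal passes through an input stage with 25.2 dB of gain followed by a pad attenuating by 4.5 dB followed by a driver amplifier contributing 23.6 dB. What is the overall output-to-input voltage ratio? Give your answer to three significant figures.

164

Net gain = 25.2 + (−4.5) + 23.6 = 44.3 dB.
Voltage ratio = 10^(44.3/20) = 164.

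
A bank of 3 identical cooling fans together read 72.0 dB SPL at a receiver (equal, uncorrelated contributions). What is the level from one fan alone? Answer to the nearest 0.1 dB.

67.2 dB SPL

3 equal incoherent sources add 10·log₁₀(3) = 4.77 dB over one source.
L_one = 72.0 − 4.77 = 67.2 dB SPL.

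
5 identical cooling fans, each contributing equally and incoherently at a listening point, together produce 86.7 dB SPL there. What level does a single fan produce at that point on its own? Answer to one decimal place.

79.7 dB SPL

5 equal incoherent sources add 10·log₁₀(5) = 6.99 dB over one source.
L_one = 86.7 − 6.99 = 79.7 dB SPL.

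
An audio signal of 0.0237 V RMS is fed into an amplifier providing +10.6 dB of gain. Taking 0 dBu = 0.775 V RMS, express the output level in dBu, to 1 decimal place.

-19.7 dBu

Input level: 20·log₁₀(0.0237/0.775) = -30.29 dBu.
Output: -30.29 + 10.6 = -19.7 dBu.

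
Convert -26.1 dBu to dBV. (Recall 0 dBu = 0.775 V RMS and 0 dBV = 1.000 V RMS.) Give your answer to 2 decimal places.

-28.31 dBV

The offset between the scales is 20·log₁₀(0.775/1.000) = −2.214 dB.
So dBV = -26.1 − 2.214 = -28.31 dBV.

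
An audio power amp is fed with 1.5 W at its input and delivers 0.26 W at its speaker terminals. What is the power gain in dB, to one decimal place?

-7.6 dB

Power is a power quantity, so gain = 10·log₁₀(P_out/P_in).
10·log₁₀(0.26/1.5) = 10·log₁₀(0.1733) = -7.6 dB.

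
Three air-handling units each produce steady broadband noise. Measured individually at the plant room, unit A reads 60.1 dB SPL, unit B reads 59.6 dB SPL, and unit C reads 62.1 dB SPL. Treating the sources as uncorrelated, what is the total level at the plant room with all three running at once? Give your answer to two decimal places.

65.51 dB SPL

Uncorrelated sources add in intensity (power), not in dB.
L_total = 10·log₁₀(10^(60.1/10) + 10^(59.6/10) + 10^(62.1/10)) = 10·log₁₀(3557000) = 65.51 dB SPL.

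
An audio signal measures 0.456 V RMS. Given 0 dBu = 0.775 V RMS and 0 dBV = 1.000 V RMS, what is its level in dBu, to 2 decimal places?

-4.61 dBu

dBu = 20·log₁₀(V / 0.775 V).
20·log₁₀(0.456/0.775) = -4.61 dBu.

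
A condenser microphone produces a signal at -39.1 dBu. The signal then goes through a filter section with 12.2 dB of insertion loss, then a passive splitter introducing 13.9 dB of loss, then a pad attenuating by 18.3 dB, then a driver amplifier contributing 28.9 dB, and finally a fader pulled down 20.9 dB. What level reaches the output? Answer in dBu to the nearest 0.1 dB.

Gain stages sum in dB:
-39.1 − 12.2 − 13.9 − 18.3 + 28.9 − 20.9 = -75.5 dBu.

-75.5 dBu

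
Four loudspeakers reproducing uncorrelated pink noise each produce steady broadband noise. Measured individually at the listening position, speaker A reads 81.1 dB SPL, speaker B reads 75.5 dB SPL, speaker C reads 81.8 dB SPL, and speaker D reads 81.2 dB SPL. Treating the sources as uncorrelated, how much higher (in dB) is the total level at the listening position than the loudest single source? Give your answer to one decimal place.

4.7 dB

Uncorrelated sources add in intensity (power), not in dB.
L_total = 10·log₁₀(10^(81.1/10) + 10^(75.5/10) + 10^(81.8/10) + 10^(81.2/10)) = 86.51 dB SPL.
Excess over the loudest (81.8 dB): 86.51 − 81.8 = 4.7 dB.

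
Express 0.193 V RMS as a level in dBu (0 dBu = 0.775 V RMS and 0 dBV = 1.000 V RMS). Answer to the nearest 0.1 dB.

-12.1 dBu

dBu = 20·log₁₀(V / 0.775 V).
20·log₁₀(0.193/0.775) = -12.1 dBu.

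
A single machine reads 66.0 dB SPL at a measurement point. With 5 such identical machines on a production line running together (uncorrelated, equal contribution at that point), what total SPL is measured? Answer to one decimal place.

5 equal incoherent sources raise the level by 10·log₁₀(5) = 6.99 dB.
L_total = 66.0 + 6.99 = 73.0 dB SPL.

73.0 dB SPL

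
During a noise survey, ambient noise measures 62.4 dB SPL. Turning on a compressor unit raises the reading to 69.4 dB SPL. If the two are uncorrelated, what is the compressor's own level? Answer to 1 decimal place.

Background correction is a power subtraction:
L_src = 10·log₁₀(10^(69.4/10) − 10^(62.4/10)) = 10·log₁₀(6972000) = 68.4 dB SPL.

68.4 dB SPL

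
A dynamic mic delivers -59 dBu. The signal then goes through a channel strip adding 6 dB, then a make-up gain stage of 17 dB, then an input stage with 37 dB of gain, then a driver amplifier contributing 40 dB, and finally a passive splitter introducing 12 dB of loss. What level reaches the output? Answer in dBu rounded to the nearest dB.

+29 dBu

In dB, series stages simply add:
-59 + 6 + 17 + 37 + 40 − 12 = +29 dBu.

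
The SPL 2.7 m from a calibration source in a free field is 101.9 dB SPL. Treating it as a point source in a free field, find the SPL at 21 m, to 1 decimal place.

84.1 dB SPL

Free-field point source: level drops by 20·log₁₀ of the distance ratio.
ΔL = −20·log₁₀(21/2.7) = -17.82 dB, so L₂ = 101.9 + (-17.82) = 84.1 dB SPL.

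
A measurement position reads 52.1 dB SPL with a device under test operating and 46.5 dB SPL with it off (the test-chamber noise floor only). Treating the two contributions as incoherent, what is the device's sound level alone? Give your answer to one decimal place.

50.7 dB SPL

Background correction is a power subtraction:
L_src = 10·log₁₀(10^(52.1/10) − 10^(46.5/10)) = 10·log₁₀(117500) = 50.7 dB SPL.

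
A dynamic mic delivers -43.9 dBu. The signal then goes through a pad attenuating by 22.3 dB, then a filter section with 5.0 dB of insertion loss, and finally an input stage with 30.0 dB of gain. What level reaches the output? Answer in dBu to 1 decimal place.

-41.2 dBu

In dB, series stages simply add:
-43.9 − 22.3 − 5.0 + 30.0 = -41.2 dBu.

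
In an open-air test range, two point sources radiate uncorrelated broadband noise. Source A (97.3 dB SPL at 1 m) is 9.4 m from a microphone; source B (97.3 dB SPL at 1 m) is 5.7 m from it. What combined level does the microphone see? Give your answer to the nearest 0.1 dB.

At the listener: L_A = 97.3 − 20·log₁₀(9.4) = 77.84 dB; L_B = 97.3 − 20·log₁₀(5.7) = 82.18 dB.
Combined: 10·log₁₀(10^(77.84/10)+10^(82.18/10)) = 83.5 dB SPL.

83.5 dB SPL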